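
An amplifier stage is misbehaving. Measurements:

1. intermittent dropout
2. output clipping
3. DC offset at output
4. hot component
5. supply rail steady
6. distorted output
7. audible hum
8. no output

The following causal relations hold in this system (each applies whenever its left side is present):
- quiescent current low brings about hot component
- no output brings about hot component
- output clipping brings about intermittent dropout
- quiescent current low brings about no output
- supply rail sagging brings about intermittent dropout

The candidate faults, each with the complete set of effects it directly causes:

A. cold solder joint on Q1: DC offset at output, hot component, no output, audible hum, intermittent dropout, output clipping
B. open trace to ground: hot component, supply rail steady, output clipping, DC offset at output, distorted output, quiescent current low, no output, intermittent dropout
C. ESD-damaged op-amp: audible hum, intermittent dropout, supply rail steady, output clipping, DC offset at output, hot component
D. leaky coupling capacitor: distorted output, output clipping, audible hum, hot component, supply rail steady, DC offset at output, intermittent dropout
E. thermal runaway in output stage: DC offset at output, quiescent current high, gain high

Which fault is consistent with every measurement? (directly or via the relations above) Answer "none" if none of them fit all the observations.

Per-candidate check:
(A) cold solder joint on Q1 — does not account for supply rail steady, distorted output
(B) open trace to ground — intermittent dropout ✓; output clipping ✓; DC offset at output ✓; hot component ✓; supply rail steady ✓; distorted output ✓; audible hum ✗; no output ✓
(C) ESD-damaged op-amp — intermittent dropout ✓; output clipping ✓; DC offset at output ✓; hot component ✓; supply rail steady ✓; distorted output ✗; audible hum ✓; no output ✗
(D) leaky coupling capacitor — intermittent dropout ✓; output clipping ✓; DC offset at output ✓; hot component ✓; supply rail steady ✓; distorted output ✓; audible hum ✓; no output ✗
(E) thermal runaway in output stage — does not account for intermittent dropout, output clipping, hot component, supply rail steady, distorted output, audible hum, no output
None of the listed candidates fits everything.

none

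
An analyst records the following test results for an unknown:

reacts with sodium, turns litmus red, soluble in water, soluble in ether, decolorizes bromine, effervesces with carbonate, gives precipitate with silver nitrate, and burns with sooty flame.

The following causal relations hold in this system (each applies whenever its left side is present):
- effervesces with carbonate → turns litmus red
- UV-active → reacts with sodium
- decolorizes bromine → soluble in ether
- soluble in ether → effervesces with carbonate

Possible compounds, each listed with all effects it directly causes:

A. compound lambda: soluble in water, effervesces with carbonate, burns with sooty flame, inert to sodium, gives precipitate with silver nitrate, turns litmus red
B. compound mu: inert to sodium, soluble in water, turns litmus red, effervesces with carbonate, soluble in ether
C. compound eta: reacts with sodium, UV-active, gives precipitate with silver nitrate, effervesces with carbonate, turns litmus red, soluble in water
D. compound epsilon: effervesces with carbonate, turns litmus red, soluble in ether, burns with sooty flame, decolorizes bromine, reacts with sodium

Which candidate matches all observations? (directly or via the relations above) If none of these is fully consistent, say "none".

For each candidate, compare predicted effects to what was observed:
(A) compound lambda — fails on reacts with sodium, soluble in ether, decolorizes bromine (predicts inert to sodium, not reacts with sodium)
(B) compound mu — fails on reacts with sodium, decolorizes bromine, gives precipitate with silver nitrate, burns with sooty flame (predicts inert to sodium, not reacts with sodium)
(C) compound eta — does not account for soluble in ether, decolorizes bromine, burns with sooty flame
(D) compound epsilon — reacts with sodium ✓; turns litmus red ✓; soluble in water ✗; soluble in ether ✓; decolorizes bromine ✓; effervesces with carbonate ✓; gives precipitate with silver nitrate ✗; burns with sooty flame ✓
Every candidate fails on at least one observation.

none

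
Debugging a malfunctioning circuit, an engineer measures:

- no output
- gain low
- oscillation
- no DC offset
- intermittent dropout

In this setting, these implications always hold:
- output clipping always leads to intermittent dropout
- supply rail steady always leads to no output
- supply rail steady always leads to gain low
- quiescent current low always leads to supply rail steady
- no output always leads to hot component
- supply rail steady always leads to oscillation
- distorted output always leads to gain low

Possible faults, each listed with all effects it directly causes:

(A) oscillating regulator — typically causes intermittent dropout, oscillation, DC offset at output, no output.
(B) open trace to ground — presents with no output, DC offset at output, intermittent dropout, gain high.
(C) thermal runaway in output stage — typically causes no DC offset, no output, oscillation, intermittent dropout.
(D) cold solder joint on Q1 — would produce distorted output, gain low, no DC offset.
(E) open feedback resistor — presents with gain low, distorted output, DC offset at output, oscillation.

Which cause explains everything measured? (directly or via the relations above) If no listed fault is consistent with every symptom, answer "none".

Checking each candidate against the observations:
(A) oscillating regulator — no output yes; gain low NO; oscillation yes; no DC offset NO; intermittent dropout yes
(B) open trace to ground — no output yes; gain low NO; oscillation NO; no DC offset NO; intermittent dropout yes
(C) thermal runaway in output stage — no output yes; gain low NO; oscillation yes; no DC offset yes; intermittent dropout yes
(D) cold solder joint on Q1 — no output NO; gain low yes; oscillation NO; no DC offset yes; intermittent dropout NO
(E) open feedback resistor — no output NO; gain low yes; oscillation yes; no DC offset NO; intermittent dropout NO
Every candidate fails on at least one observation.

none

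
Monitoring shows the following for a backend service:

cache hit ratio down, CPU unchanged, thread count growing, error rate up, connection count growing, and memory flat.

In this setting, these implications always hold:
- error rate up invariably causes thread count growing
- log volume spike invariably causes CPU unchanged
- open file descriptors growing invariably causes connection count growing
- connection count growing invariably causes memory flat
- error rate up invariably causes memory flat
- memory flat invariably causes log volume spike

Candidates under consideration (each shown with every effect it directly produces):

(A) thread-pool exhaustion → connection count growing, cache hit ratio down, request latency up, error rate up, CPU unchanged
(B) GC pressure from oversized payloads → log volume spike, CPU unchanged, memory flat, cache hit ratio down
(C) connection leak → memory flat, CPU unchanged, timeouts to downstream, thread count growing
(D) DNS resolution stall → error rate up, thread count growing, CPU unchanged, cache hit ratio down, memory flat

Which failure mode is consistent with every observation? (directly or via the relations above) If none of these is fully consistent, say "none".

A

For each candidate, compare predicted effects to what was observed:
(A) thread-pool exhaustion — cache hit ratio down match; CPU unchanged match; thread count growing match (through error rate up → thread count growing); error rate up match; connection count growing match; memory flat match (through error rate up → memory flat)
(B) GC pressure from oversized payloads — does not account for thread count growing, error rate up, connection count growing
(C) connection leak — cache hit ratio down miss; CPU unchanged match; thread count growing match; error rate up miss; connection count growing miss; memory flat match
(D) DNS resolution stall — does not account for connection count growing
Only (A) is consistent with every observation.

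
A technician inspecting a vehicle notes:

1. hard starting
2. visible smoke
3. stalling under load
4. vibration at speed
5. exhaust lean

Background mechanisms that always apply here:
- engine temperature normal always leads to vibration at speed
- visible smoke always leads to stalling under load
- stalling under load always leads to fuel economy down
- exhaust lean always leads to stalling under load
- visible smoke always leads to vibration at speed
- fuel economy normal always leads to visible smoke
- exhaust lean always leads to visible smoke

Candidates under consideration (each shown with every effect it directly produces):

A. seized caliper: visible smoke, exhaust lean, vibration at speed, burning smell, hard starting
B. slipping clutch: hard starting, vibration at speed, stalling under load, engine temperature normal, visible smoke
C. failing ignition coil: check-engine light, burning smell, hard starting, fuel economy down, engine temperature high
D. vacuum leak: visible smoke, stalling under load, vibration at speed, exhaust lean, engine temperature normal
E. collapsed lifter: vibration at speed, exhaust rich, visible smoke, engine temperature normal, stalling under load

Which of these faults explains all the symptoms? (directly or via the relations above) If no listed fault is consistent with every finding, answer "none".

Testing each hypothesis:
(A) seized caliper — hard starting +; visible smoke +; stalling under load + (through visible smoke → stalling under load); vibration at speed +; exhaust lean +
(B) slipping clutch — hard starting +; visible smoke +; stalling under load +; vibration at speed +; exhaust lean -
(C) failing ignition coil — hard starting +; visible smoke -; stalling under load -; vibration at speed -; exhaust lean -
(D) vacuum leak — does not account for hard starting
(E) collapsed lifter — fails on hard starting, exhaust lean (predicts exhaust rich, not exhaust lean)
(A) alone accounts for all the evidence.

A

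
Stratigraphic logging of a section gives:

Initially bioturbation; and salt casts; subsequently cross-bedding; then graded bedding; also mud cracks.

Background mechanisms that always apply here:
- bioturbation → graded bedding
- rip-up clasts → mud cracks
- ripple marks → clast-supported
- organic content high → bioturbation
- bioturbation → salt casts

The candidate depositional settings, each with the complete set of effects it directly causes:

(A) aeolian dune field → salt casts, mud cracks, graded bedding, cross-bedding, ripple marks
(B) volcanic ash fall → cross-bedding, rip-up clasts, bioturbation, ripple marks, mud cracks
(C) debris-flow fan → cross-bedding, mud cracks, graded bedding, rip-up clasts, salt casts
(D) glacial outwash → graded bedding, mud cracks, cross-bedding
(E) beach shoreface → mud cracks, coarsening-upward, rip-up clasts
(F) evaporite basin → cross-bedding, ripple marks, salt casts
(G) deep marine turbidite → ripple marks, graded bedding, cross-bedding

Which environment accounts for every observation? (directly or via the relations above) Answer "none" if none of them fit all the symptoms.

B

For each candidate, compare predicted effects to what was observed:
(A) aeolian dune field — bioturbation NO; salt casts yes; cross-bedding yes; graded bedding yes; mud cracks yes
(B) volcanic ash fall — bioturbation yes; salt casts yes (by bioturbation → salt casts); cross-bedding yes; graded bedding yes (by bioturbation → graded bedding); mud cracks yes
(C) debris-flow fan — does not account for bioturbation
(D) glacial outwash — does not account for bioturbation, salt casts
(E) beach shoreface — does not account for bioturbation, salt casts, cross-bedding, graded bedding
(F) evaporite basin — bioturbation NO; salt casts yes; cross-bedding yes; graded bedding NO; mud cracks NO
(G) deep marine turbidite — bioturbation NO; salt casts NO; cross-bedding yes; graded bedding yes; mud cracks NO
(B) is the only candidate with no mismatches.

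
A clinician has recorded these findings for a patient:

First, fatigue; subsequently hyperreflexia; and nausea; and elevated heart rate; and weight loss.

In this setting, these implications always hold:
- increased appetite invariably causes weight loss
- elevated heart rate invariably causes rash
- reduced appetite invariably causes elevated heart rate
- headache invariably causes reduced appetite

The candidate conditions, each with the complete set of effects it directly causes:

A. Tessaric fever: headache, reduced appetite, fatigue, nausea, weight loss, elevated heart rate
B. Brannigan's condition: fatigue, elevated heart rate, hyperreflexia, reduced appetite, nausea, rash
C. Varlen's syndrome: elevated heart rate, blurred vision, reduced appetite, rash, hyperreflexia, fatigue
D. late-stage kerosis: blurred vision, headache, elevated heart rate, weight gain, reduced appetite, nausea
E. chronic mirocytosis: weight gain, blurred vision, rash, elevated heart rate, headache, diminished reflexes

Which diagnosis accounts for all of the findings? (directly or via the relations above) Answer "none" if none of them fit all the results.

none

Per-candidate check:
(A) Tessaric fever — does not account for hyperreflexia
(B) Brannigan's condition — fatigue ✓; hyperreflexia ✓; nausea ✓; elevated heart rate ✓; weight loss ✗
(C) Varlen's syndrome — fatigue ✓; hyperreflexia ✓; nausea ✗; elevated heart rate ✓; weight loss ✗
(D) late-stage kerosis — fails on fatigue, hyperreflexia, weight loss (predicts weight gain, not weight loss)
(E) chronic mirocytosis — fails on fatigue, hyperreflexia, nausea, weight loss (predicts diminished reflexes, not hyperreflexia; predicts weight gain, not weight loss)
Every candidate fails on at least one observation.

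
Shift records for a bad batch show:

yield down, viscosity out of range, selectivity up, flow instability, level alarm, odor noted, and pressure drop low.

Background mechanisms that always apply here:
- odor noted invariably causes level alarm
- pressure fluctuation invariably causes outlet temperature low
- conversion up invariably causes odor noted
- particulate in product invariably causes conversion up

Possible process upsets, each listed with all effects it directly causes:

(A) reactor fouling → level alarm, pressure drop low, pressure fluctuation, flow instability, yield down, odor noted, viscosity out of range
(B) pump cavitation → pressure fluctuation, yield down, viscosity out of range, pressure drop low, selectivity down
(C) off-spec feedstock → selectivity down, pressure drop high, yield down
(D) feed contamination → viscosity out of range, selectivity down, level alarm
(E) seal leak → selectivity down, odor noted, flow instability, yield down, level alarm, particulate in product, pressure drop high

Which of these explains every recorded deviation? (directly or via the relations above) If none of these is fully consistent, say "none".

none

Per-candidate check:
(A) reactor fouling — yield down ✓; viscosity out of range ✓; selectivity up ✗; flow instability ✓; level alarm ✓; odor noted ✓; pressure drop low ✓
(B) pump cavitation — fails on selectivity up, flow instability, level alarm, odor noted (predicts selectivity down, not selectivity up)
(C) off-spec feedstock — fails on viscosity out of range, selectivity up, flow instability, level alarm, odor noted, pressure drop low (predicts selectivity down, not selectivity up; predicts pressure drop high, not pressure drop low)
(D) feed contamination — fails on yield down, selectivity up, flow instability, odor noted, pressure drop low (predicts selectivity down, not selectivity up)
(E) seal leak — fails on viscosity out of range, selectivity up, pressure drop low (predicts selectivity down, not selectivity up; predicts pressure drop high, not pressure drop low)
None of the listed candidates fits everything.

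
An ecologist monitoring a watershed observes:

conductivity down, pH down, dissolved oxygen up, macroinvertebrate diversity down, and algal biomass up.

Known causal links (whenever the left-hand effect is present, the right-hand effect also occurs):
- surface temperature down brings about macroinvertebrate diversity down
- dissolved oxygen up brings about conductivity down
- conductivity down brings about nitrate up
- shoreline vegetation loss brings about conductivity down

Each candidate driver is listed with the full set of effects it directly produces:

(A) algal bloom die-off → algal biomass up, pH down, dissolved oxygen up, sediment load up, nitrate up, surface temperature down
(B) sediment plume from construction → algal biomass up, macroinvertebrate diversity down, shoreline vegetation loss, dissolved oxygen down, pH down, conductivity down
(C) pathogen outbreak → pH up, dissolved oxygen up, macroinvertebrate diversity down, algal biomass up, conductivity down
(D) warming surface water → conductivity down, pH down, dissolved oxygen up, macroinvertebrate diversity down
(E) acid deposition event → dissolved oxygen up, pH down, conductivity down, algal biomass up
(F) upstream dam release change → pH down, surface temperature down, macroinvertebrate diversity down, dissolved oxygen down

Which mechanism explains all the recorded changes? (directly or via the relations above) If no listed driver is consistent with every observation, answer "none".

A

Per-candidate check:
(A) algal bloom die-off — conductivity down + (by dissolved oxygen up → conductivity down); pH down +; dissolved oxygen up +; macroinvertebrate diversity down + (by surface temperature down → macroinvertebrate diversity down); algal biomass up +
(B) sediment plume from construction — conductivity down +; pH down +; dissolved oxygen up -; macroinvertebrate diversity down +; algal biomass up +
(C) pathogen outbreak — conductivity down +; pH down -; dissolved oxygen up +; macroinvertebrate diversity down +; algal biomass up +
(D) warming surface water — conductivity down +; pH down +; dissolved oxygen up +; macroinvertebrate diversity down +; algal biomass up -
(E) acid deposition event — does not account for macroinvertebrate diversity down
(F) upstream dam release change — conductivity down -; pH down +; dissolved oxygen up -; macroinvertebrate diversity down +; algal biomass up -
Only (A) is consistent with every observation.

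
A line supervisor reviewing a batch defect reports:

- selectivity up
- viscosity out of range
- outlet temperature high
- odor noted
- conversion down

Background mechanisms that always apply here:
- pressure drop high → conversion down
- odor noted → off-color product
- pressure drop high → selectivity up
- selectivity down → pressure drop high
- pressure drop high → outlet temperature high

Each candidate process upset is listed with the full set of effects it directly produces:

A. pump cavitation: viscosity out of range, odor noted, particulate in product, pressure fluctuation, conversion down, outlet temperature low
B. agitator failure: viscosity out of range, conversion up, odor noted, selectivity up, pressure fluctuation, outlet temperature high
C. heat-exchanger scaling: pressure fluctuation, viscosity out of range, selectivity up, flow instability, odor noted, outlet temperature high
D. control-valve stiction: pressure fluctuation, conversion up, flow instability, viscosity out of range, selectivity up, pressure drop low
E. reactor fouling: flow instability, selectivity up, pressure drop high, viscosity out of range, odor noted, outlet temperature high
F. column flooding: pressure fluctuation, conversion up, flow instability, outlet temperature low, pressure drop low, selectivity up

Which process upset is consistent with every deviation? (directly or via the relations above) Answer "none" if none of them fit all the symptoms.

Checking each candidate against the observations:
(A) pump cavitation — selectivity up NO; viscosity out of range yes; outlet temperature high NO; odor noted yes; conversion down yes
(B) agitator failure — selectivity up yes; viscosity out of range yes; outlet temperature high yes; odor noted yes; conversion down NO
(C) heat-exchanger scaling — selectivity up yes; viscosity out of range yes; outlet temperature high yes; odor noted yes; conversion down NO
(D) control-valve stiction — selectivity up yes; viscosity out of range yes; outlet temperature high NO; odor noted NO; conversion down NO
(E) reactor fouling — accounts for every observation (conversion down by pressure drop high → conversion down)
(F) column flooding — fails on viscosity out of range, outlet temperature high, odor noted, conversion down (predicts outlet temperature low, not outlet temperature high; predicts conversion up, not conversion down)
(E) alone accounts for all the evidence.

E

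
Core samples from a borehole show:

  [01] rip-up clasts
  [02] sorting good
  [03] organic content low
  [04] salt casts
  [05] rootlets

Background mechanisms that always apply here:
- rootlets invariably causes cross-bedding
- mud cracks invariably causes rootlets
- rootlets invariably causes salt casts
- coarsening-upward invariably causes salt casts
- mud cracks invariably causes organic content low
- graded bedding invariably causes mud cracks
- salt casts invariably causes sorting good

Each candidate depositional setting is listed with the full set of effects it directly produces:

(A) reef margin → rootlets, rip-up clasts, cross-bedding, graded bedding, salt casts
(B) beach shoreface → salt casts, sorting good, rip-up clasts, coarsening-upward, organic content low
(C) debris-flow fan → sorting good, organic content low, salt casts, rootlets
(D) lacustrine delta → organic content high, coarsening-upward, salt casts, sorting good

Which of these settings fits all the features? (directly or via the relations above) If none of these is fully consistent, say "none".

Per-candidate check:
(A) reef margin — rip-up clasts ✓; sorting good ✓ (via salt casts → sorting good); organic content low ✓ (via graded bedding → mud cracks → organic content low); salt casts ✓; rootlets ✓
(B) beach shoreface — does not account for rootlets
(C) debris-flow fan — does not account for rip-up clasts
(D) lacustrine delta — fails on rip-up clasts, organic content low, rootlets (predicts organic content high, not organic content low)
(A) is the only candidate with no mismatches.

A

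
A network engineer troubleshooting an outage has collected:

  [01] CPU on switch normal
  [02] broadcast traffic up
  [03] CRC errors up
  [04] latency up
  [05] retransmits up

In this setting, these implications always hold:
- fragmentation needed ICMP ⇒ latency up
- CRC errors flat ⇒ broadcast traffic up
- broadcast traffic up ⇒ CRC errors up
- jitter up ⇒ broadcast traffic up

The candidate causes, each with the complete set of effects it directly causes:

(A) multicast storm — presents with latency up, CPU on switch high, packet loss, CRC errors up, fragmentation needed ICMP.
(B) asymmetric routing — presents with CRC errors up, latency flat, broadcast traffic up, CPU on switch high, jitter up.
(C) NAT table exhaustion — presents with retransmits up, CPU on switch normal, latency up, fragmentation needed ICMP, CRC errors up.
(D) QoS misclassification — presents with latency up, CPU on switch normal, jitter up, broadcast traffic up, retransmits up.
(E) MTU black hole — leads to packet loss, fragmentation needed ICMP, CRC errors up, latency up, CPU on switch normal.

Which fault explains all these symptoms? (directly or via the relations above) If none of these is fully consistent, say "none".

D

Testing each hypothesis:
(A) multicast storm — fails on CPU on switch normal, broadcast traffic up, retransmits up (predicts CPU on switch high, not CPU on switch normal)
(B) asymmetric routing — CPU on switch normal -; broadcast traffic up +; CRC errors up +; latency up -; retransmits up -
(C) NAT table exhaustion — CPU on switch normal +; broadcast traffic up -; CRC errors up +; latency up +; retransmits up +
(D) QoS misclassification — accounts for every observation (CRC errors up through broadcast traffic up → CRC errors up)
(E) MTU black hole — CPU on switch normal +; broadcast traffic up -; CRC errors up +; latency up +; retransmits up -
(D) alone accounts for all the evidence.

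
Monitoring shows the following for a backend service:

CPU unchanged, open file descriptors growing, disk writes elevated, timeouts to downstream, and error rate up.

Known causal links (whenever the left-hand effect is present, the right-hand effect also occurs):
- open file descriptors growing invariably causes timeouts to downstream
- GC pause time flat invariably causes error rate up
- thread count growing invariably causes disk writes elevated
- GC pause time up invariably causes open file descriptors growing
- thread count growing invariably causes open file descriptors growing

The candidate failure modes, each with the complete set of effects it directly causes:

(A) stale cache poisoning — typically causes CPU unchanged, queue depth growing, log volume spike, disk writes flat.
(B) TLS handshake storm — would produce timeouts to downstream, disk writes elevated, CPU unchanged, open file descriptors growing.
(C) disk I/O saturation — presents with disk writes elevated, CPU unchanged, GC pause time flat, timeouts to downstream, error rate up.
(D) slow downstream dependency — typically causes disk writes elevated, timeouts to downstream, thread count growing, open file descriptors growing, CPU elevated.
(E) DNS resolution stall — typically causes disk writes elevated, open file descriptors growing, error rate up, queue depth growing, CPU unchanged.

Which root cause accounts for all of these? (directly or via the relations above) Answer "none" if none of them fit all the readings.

E

For each candidate, compare predicted effects to what was observed:
(A) stale cache poisoning — fails on open file descriptors growing, disk writes elevated, timeouts to downstream, error rate up (predicts disk writes flat, not disk writes elevated)
(B) TLS handshake storm — CPU unchanged yes; open file descriptors growing yes; disk writes elevated yes; timeouts to downstream yes; error rate up NO
(C) disk I/O saturation — CPU unchanged yes; open file descriptors growing NO; disk writes elevated yes; timeouts to downstream yes; error rate up yes
(D) slow downstream dependency — CPU unchanged NO; open file descriptors growing yes; disk writes elevated yes; timeouts to downstream yes; error rate up NO
(E) DNS resolution stall — accounts for every observation (timeouts to downstream via open file descriptors growing → timeouts to downstream)
(E) is the only candidate with no mismatches.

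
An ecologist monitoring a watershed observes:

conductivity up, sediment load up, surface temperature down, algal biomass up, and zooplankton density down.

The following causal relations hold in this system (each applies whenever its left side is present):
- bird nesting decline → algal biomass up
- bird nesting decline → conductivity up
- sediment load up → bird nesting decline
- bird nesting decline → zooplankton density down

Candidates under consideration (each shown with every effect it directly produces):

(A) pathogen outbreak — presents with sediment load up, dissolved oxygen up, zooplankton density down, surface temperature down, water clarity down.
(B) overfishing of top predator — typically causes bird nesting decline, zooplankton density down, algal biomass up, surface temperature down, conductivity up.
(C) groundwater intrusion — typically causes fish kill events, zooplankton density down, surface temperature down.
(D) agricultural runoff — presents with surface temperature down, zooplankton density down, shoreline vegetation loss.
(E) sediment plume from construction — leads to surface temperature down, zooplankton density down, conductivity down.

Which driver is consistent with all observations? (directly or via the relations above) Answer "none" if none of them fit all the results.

Testing each hypothesis:
(A) pathogen outbreak — accounts for every observation (conductivity up via sediment load up → bird nesting decline → conductivity up)
(B) overfishing of top predator — conductivity up +; sediment load up -; surface temperature down +; algal biomass up +; zooplankton density down +
(C) groundwater intrusion — does not account for conductivity up, sediment load up, algal biomass up
(D) agricultural runoff — conductivity up -; sediment load up -; surface temperature down +; algal biomass up -; zooplankton density down +
(E) sediment plume from construction — fails on conductivity up, sediment load up, algal biomass up (predicts conductivity down, not conductivity up)
Only (A) is consistent with every observation.

A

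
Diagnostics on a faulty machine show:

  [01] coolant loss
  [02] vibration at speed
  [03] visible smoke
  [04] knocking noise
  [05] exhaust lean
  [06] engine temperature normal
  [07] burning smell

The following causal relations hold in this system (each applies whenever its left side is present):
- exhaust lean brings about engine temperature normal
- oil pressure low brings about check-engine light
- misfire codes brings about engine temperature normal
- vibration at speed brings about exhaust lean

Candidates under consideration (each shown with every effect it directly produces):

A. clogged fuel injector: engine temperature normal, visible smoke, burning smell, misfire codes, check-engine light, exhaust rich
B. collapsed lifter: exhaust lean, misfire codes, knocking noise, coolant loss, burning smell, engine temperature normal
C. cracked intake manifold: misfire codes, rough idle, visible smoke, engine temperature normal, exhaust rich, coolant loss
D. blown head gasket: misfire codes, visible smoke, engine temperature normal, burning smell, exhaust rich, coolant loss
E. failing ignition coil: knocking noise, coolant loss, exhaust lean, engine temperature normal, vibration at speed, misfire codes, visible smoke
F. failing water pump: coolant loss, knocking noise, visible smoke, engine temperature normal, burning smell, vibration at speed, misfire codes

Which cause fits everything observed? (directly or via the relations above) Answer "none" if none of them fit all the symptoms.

Per-candidate check:
(A) clogged fuel injector — coolant loss NO; vibration at speed NO; visible smoke yes; knocking noise NO; exhaust lean NO; engine temperature normal yes; burning smell yes
(B) collapsed lifter — coolant loss yes; vibration at speed NO; visible smoke NO; knocking noise yes; exhaust lean yes; engine temperature normal yes; burning smell yes
(C) cracked intake manifold — coolant loss yes; vibration at speed NO; visible smoke yes; knocking noise NO; exhaust lean NO; engine temperature normal yes; burning smell NO
(D) blown head gasket — coolant loss yes; vibration at speed NO; visible smoke yes; knocking noise NO; exhaust lean NO; engine temperature normal yes; burning smell yes
(E) failing ignition coil — does not account for burning smell
(F) failing water pump — coolant loss yes; vibration at speed yes; visible smoke yes; knocking noise yes; exhaust lean yes (by vibration at speed → exhaust lean); engine temperature normal yes; burning smell yes
Only (F) is consistent with every observation.

F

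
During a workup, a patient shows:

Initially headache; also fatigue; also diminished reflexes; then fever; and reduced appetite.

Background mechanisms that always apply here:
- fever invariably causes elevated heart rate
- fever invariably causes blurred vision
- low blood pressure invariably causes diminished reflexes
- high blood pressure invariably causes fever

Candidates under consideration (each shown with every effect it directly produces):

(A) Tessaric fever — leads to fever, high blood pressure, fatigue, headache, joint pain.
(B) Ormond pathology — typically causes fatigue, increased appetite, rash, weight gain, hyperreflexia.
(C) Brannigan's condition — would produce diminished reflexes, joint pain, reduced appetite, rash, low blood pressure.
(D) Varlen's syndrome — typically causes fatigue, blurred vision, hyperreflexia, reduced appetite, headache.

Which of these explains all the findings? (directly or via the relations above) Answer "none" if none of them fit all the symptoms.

none

Per-candidate check:
(A) Tessaric fever — headache yes; fatigue yes; diminished reflexes NO; fever yes; reduced appetite NO
(B) Ormond pathology — headache NO; fatigue yes; diminished reflexes NO; fever NO; reduced appetite NO
(C) Brannigan's condition — headache NO; fatigue NO; diminished reflexes yes; fever NO; reduced appetite yes
(D) Varlen's syndrome — fails on diminished reflexes, fever (predicts hyperreflexia, not diminished reflexes)
No candidate is consistent with all observations.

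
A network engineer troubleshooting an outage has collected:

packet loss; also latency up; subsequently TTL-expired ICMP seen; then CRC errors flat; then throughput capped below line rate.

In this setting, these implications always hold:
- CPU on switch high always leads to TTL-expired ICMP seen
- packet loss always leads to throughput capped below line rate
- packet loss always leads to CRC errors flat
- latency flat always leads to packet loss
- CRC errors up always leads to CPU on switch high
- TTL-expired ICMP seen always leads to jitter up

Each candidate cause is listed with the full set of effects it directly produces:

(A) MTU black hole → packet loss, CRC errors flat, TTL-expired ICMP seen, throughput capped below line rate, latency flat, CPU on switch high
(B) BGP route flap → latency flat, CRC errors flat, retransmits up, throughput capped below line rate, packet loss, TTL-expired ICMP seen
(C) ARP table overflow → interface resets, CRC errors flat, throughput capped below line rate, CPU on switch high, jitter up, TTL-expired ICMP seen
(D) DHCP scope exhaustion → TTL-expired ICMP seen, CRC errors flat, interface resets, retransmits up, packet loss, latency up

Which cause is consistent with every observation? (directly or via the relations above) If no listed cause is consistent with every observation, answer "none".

D

Testing each hypothesis:
(A) MTU black hole — fails on latency up (predicts latency flat, not latency up)
(B) BGP route flap — packet loss +; latency up -; TTL-expired ICMP seen +; CRC errors flat +; throughput capped below line rate +
(C) ARP table overflow — does not account for packet loss, latency up
(D) DHCP scope exhaustion — accounts for every observation (throughput capped below line rate through packet loss → throughput capped below line rate)
(D) is the only candidate with no mismatches.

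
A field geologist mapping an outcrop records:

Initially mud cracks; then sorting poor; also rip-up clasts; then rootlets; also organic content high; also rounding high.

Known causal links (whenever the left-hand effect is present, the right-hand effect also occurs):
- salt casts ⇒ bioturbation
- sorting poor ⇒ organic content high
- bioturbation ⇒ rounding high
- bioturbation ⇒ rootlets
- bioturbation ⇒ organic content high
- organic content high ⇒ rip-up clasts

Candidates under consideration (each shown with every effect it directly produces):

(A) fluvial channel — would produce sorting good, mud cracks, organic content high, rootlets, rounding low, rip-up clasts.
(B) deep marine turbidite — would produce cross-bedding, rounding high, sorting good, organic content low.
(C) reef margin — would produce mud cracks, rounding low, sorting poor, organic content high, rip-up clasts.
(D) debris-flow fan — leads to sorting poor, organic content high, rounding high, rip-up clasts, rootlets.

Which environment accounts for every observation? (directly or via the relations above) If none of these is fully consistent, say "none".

Testing each hypothesis:
(A) fluvial channel — mud cracks yes; sorting poor NO; rip-up clasts yes; rootlets yes; organic content high yes; rounding high NO
(B) deep marine turbidite — mud cracks NO; sorting poor NO; rip-up clasts NO; rootlets NO; organic content high NO; rounding high yes
(C) reef margin — fails on rootlets, rounding high (predicts rounding low, not rounding high)
(D) debris-flow fan — mud cracks NO; sorting poor yes; rip-up clasts yes; rootlets yes; organic content high yes; rounding high yes
No candidate is consistent with all observations.

none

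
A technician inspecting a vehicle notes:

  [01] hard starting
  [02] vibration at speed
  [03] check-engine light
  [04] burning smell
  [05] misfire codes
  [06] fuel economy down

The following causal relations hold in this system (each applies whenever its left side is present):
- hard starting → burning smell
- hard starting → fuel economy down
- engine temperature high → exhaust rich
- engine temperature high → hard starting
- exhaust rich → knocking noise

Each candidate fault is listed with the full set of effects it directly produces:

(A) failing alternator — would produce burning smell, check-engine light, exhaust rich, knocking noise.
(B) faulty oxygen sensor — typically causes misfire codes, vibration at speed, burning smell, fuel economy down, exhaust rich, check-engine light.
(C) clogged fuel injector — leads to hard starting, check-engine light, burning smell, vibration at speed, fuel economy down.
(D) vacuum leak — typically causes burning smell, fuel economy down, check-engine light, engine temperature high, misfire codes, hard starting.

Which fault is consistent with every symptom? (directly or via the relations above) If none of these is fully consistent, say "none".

Testing each hypothesis:
(A) failing alternator — does not account for hard starting, vibration at speed, misfire codes, fuel economy down
(B) faulty oxygen sensor — does not account for hard starting
(C) clogged fuel injector — does not account for misfire codes
(D) vacuum leak — does not account for vibration at speed
No candidate is consistent with all observations.

none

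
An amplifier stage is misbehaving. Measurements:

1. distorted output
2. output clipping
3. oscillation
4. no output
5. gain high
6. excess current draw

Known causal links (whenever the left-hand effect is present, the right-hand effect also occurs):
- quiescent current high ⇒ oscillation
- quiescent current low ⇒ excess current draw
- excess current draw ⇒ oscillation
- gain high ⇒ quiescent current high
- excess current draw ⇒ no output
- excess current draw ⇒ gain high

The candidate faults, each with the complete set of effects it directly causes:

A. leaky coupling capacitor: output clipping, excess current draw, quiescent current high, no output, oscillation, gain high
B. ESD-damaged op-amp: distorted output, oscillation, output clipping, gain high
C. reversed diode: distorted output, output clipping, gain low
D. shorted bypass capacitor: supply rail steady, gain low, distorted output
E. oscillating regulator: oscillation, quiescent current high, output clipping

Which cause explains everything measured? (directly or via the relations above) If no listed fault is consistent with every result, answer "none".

Per-candidate check:
(A) leaky coupling capacitor — distorted output -; output clipping +; oscillation +; no output +; gain high +; excess current draw +
(B) ESD-damaged op-amp — distorted output +; output clipping +; oscillation +; no output -; gain high +; excess current draw -
(C) reversed diode — distorted output +; output clipping +; oscillation -; no output -; gain high -; excess current draw -
(D) shorted bypass capacitor — fails on output clipping, oscillation, no output, gain high, excess current draw (predicts gain low, not gain high)
(E) oscillating regulator — does not account for distorted output, no output, gain high, excess current draw
No candidate is consistent with all observations.

none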